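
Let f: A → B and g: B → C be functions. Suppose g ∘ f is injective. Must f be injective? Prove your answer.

Suppose f(x_1) = f(x_2). Applying g: (g ∘ f)(x_1) = (g ∘ f)(x_2). Since g ∘ f is injective, x_1 = x_2. So f is injective.

injective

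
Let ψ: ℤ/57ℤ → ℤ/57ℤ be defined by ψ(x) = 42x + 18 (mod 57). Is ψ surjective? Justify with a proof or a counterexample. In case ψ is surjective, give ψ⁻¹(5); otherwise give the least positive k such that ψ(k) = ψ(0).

19

By definition, ψ is surjective if every y in the codomain equals ψ(x) for some x in the domain.
Since gcd(42, 57) = 3, we have 42x ≡ 0 (mod 3) for all x, so ψ(x) ≡ 0 (mod 3).
But 1 ≢ 0 (mod 3), so 1 ∈ ℤ/57ℤ has no preimage. Hence ψ is not surjective.
Since ψ is not surjective, we find the least positive k with ψ(k) = ψ(0): this means 42k ≡ 0 (mod 57), i.e. 57 ∣ 42k. Since gcd(42, 57) = 3, dividing through by 3 this holds exactly when 19 ∣ 14k, and as gcd(14, 19) = 1, exactly when 19 ∣ k.
The smallest positive such k is 19.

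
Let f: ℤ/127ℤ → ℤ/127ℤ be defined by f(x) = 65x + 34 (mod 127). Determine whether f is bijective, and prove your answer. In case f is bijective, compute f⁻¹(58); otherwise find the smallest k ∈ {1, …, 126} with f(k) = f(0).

16

Suppose f(a) = f(b) in ℤ/127ℤ. Then 65a + 34 ≡ 65b + 34 (mod 127), so 65(a − b) ≡ 0 (mod 127).
Since gcd(65, 127) = 1, 65 is invertible modulo 127, so a − b ≡ 0 (mod 127), i.e. a = b.
We now compute 65⁻¹ mod 127 explicitly. Euclid's algorithm: 127 = 1·65 + 62, 65 = 1·62 + 3, 62 = 20·3 + 2, 3 = 1·2 + 1; back-substituting gives 1 = 43·65 − 22·127, so 65⁻¹ ≡ 43 (mod 127).
Then y ↦ 43(y − 34) is a two-sided inverse to f, so every y ∈ ℤ/127ℤ has a preimage.
So f is bijective.
Since f is bijective, we compute f⁻¹(58): solve 65x + 34 ≡ 58 (mod 127), i.e. 65x ≡ 24 (mod 127).
Multiplying by 65⁻¹ = 43 gives x ≡ 43·24 = 1032 = 8·127 + 16 ≡ 16 (mod 127).
Check: f(16) = 65·16 + 34 = 1074 = 8·127 + 58 ≡ 58 (mod 127).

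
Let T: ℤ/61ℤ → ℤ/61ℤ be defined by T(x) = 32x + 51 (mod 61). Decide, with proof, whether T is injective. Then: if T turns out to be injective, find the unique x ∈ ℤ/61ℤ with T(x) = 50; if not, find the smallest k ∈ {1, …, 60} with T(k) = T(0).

Recall that injectivity means: for all a, b in the domain, T(a) = T(b) implies a = b.
If T(a) = T(b), then 32a ≡ 32b (mod 61). Because gcd(32, 61) = 1, we may cancel 32 to get a ≡ b (mod 61).
Hence T is injective.
We now compute 32⁻¹ mod 61 explicitly. Euclid's algorithm: 61 = 1·32 + 29, 32 = 1·29 + 3, 29 = 9·3 + 2, 3 = 1·2 + 1; back-substituting gives 1 = 21·32 − 11·61, so 32⁻¹ ≡ 21 (mod 61).
Since T is injective, we compute T⁻¹(50): solve 32x + 51 ≡ 50 (mod 61), i.e. 32x ≡ 60 (mod 61).
Multiplying by 32⁻¹ = 21 gives x ≡ 21·60 = 1260 = 20·61 + 40 ≡ 40 (mod 61).
Check: T(40) = 32·40 + 51 = 1331 = 21·61 + 50 ≡ 50 (mod 61).

40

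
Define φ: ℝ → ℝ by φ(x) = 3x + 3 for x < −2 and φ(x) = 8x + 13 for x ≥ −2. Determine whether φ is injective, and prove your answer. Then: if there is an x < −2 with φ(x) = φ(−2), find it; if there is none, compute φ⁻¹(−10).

-13/3

Both pieces are strictly increasing (slopes 3 and 8), so each is injective on its own interval.
The left piece maps (−∞, −2) onto (−∞, −3); the right piece maps [−2, ∞) onto [−3, ∞).
These images are disjoint, so no value is attained by both pieces. Thus φ is injective.
Because the two images are disjoint, no x < −2 has φ(x) = φ(−2), so we compute φ⁻¹(−10): −10 lies in (−∞, −3), so solve 3x + 3 = −10: x = (−10 − 3)/3 = −13/3.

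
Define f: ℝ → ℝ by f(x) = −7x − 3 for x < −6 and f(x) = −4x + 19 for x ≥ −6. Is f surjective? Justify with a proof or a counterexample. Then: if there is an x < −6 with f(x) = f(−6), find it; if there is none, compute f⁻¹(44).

Both pieces are strictly decreasing (slopes −7 and −4), so each is injective on its own interval.
The left piece maps (−∞, −6) onto (39, ∞); the right piece maps [−6, ∞) onto (−∞, 43].
The union (39, ∞) ∪ (−∞, 43] covers ℝ, so f is surjective.
For the follow-up: the images overlap, so an x < −6 with f(x) = f(−6) exists. f(−6) = 43; solving −7x − 3 = 43 for x < −6 gives x = (43 + 3)/(−7) = −46/7.

-46/7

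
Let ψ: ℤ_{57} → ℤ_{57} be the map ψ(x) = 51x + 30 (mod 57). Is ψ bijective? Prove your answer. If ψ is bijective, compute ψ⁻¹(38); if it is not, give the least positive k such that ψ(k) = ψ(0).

19

By definition, ψ is injective when ψ(a) = ψ(b) forces a = b.
We have gcd(51, 57) = 3 > 1. Taking a = 0 and b = 19: ψ(0) = 30 and ψ(19) = 51·19 + 30 = 999 ≡ 30 (mod 57).
So ψ(0) = ψ(19) while 0 ≠ 19, thus ψ is not injective, hence not bijective.
Since ψ is not bijective, we find the least positive k with ψ(k) = ψ(0): this means 51k ≡ 0 (mod 57), i.e. 57 ∣ 51k. Since gcd(51, 57) = 3, dividing through by 3 this holds exactly when 19 ∣ 17k, and as gcd(17, 19) = 1, exactly when 19 ∣ k.
The smallest positive such k is 19.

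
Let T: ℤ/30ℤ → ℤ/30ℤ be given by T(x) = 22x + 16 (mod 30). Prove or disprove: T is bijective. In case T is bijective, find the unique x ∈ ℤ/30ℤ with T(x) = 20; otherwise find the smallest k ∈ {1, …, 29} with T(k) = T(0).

15

We have gcd(22, 30) = 2 > 1. Taking a = 0 and b = 15: T(0) = 16 and T(15) = 22·15 + 16 = 346 ≡ 16 (mod 30).
So T(0) = T(15) while 0 ≠ 15, thus T is not injective, hence not bijective.
Since T is not bijective, we find the least positive k with T(k) = T(0): this means 22k ≡ 0 (mod 30), i.e. 30 ∣ 22k. Since gcd(22, 30) = 2, dividing through by 2 this holds exactly when 15 ∣ 11k, and as gcd(11, 15) = 1, exactly when 15 ∣ k.
The smallest positive such k is 15.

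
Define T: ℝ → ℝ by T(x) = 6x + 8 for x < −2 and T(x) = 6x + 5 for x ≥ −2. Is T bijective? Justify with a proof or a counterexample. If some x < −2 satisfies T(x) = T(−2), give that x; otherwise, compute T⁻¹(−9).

Both pieces are strictly increasing (slopes 6 and 6), so each is injective on its own interval.
The left piece maps (−∞, −2) onto (−∞, −4); the right piece maps [−2, ∞) onto [−7, ∞).
These images overlap. In particular T(−2) = −7 (right piece), and solving 6x + 8 = −7 on the left piece gives x = −5/2 < −2.
So T(−5/2) = T(−2) with −5/2 ≠ −2, and T is not injective, hence not bijective. This x = −5/2 is the requested value below −2.

-5/2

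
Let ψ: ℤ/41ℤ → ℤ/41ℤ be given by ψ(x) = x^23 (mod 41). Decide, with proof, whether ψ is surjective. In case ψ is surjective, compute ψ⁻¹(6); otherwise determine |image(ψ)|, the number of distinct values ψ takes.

Since 41 is prime, the nonzero elements of ℤ/41ℤ form a cyclic group of order 40.
As gcd(23, 40) = 1, raising to the 23rd power is a bijection on this group: if s^23 ≡ t^23 then (st^{−1})^23 = 1, and the only element of order dividing gcd(23, 40) = 1 is 1, so s = t.
With ψ(0) = 0 this makes ψ injective on all of ℤ/41ℤ, hence bijective (finite equal-size domain and codomain). In particular ψ is surjective.
Since ψ is surjective, we find the preimage of 6. The inverse of x ↦ x^23 on (ℤ/41ℤ)^× is x ↦ x^7, because 23·7 = 161 = 4·40 + 1 ≡ 1 (mod 40) and x^{40} = 1 for x ≠ 0 (Fermat). So ψ⁻¹(6) = 6^7 mod 41.
Repeated squaring mod 41: 6^1 ≡ 6, 6^2 ≡ 6² = 36, 6^4 ≡ 36² = 1296 ≡ 25. Since 7 = 4 + 2 + 1, 6^7 ≡ 25·36·6: 25·36 = 900 ≡ 39, then 39·6 = 234 ≡ 29. So 6^7 ≡ 29 (mod 41).
Hence ψ⁻¹(6) = 29.

29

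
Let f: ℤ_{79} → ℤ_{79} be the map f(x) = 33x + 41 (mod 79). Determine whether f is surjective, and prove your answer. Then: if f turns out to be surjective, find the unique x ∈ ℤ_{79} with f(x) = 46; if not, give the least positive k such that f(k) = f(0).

60

Since gcd(33, 79) = 1, 33 is invertible modulo 79. Euclid's algorithm: 79 = 2·33 + 13, 33 = 2·13 + 7, 13 = 1·7 + 6, 7 = 1·6 + 1; back-substituting gives 1 = 12·33 − 5·79, so 33⁻¹ ≡ 12 (mod 79).
Then y ↦ 12(y − 41) is a two-sided inverse to f, so every y ∈ ℤ_{79} has a preimage.
Thus f is surjective.
Since f is surjective, we compute f⁻¹(46): solve 33x + 41 ≡ 46 (mod 79), i.e. 33x ≡ 5 (mod 79).
Multiplying by 33⁻¹ = 12 gives x ≡ 12·5 = 60 ≡ 60 (mod 79).
Check: f(60) = 33·60 + 41 = 2021 = 25·79 + 46 ≡ 46 (mod 79).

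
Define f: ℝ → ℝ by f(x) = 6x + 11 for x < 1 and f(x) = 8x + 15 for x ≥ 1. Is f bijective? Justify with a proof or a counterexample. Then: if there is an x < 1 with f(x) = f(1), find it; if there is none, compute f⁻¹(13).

1/3

Both pieces are strictly increasing (slopes 6 and 8), so each is injective on its own interval.
The left piece maps (−∞, 1) onto (−∞, 17); the right piece maps [1, ∞) onto [23, ∞).
The images leave a gap (17 has no preimage), so f is not surjective, hence not bijective.
Because the two images are disjoint, no x < 1 has f(x) = f(1), so we compute f⁻¹(13): 13 lies in (−∞, 17), so solve 6x + 11 = 13: x = (13 − 11)/6 = 1/3.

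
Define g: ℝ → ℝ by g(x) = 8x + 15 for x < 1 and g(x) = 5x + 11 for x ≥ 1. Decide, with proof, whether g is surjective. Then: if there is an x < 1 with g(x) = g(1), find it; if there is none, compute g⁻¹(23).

Both pieces are strictly increasing (slopes 8 and 5), so each is injective on its own interval.
The left piece maps (−∞, 1) onto (−∞, 23); the right piece maps [1, ∞) onto [16, ∞).
The union (−∞, 23) ∪ [16, ∞) covers ℝ, so g is surjective.
For the follow-up: the images overlap, so an x < 1 with g(x) = g(1) exists. g(1) = 16; solving 8x + 15 = 16 for x < 1 gives x = (16 − 15)/8 = 1/8.

1/8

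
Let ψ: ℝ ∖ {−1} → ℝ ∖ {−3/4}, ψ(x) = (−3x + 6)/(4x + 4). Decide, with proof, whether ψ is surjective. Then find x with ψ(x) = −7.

-34/25

For any y ≠ −3/4, solving y(4x + 4) = −3x + 6 for x gives a well-defined x ≠ −1. So ψ is surjective.
Solving ψ(x) = −7: cross-multiplying gives −3x + 6 = −7(4x + 4), which rearranges to 25x = −34, so x = −34/25.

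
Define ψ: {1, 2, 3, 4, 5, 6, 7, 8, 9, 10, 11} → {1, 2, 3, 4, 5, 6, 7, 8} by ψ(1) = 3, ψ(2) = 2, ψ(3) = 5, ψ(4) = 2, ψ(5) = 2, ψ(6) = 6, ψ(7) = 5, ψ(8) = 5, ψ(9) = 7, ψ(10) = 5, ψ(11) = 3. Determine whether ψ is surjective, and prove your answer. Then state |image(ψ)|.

No element maps to 1, so ψ is not surjective.
The image of ψ is {2, 3, 5, 6, 7}, which has 5 elements.

5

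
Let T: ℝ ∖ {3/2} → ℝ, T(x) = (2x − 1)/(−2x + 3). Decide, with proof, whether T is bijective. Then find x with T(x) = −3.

If T(x) = −1, cross-multiplying gives −2(2x − 1) = 2(−2x + 3), which simplifies to 2 = 6 — false.  So −1 has no preimage and T is not surjective.
Hence T is not bijective.
Solving T(x) = −3: cross-multiplying gives 2x − 1 = −3(−2x + 3), which rearranges to −4x = −8, so x = 2.

2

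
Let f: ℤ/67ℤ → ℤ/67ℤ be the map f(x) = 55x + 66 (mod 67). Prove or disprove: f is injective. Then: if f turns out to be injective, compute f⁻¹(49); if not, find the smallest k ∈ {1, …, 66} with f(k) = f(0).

If f(s) = f(t), then 55s ≡ 55t (mod 67). Because gcd(55, 67) = 1, we may cancel 55 to get s ≡ t (mod 67).
Thus f is injective.
We now compute 55⁻¹ mod 67 explicitly. Euclid's algorithm: 67 = 1·55 + 12, 55 = 4·12 + 7, 12 = 1·7 + 5, 7 = 1·5 + 2, 5 = 2·2 + 1; back-substituting gives 1 = 39·55 − 32·67, so 55⁻¹ ≡ 39 (mod 67).
Since f is injective, we find f⁻¹(49): we need 55x ≡ 49 − 66 ≡ 50 (mod 67). Using 55⁻¹ = 39: x ≡ 39·50 = 1950 = 29·67 + 7, so x = 7.
Check: f(7) = 55·7 + 66 = 451 = 6·67 + 49 ≡ 49 (mod 67).

7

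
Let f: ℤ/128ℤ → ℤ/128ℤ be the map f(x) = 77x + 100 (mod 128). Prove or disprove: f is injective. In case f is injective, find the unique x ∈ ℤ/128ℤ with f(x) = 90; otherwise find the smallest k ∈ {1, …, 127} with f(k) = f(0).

If f(x_1) = f(x_2), then 77x_1 ≡ 77x_2 (mod 128). Because gcd(77, 128) = 1, we may cancel 77 to get x_1 ≡ x_2 (mod 128).
Hence f is injective.
We now compute 77⁻¹ mod 128 explicitly. Euclid's algorithm: 128 = 1·77 + 51, 77 = 1·51 + 26, 51 = 1·26 + 25, 26 = 1·25 + 1; back-substituting gives 1 = 5·77 − 3·128, so 77⁻¹ ≡ 5 (mod 128).
Since f is injective, we compute f⁻¹(90): solve 77x + 100 ≡ 90 (mod 128), i.e. 77x ≡ 118 (mod 128).
Multiplying by 77⁻¹ = 5 gives x ≡ 5·118 = 590 = 4·128 + 78 ≡ 78 (mod 128).
Check: f(78) = 77·78 + 100 = 6106 = 47·128 + 90 ≡ 90 (mod 128).

78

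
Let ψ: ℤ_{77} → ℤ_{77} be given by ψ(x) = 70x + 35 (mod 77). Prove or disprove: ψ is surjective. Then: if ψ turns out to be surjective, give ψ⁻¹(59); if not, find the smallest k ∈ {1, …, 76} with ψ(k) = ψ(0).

11

Since gcd(70, 77) = 7, we have 70x ≡ 0 (mod 7) for all x, so ψ(x) ≡ 0 (mod 7).
But 1 ≢ 0 (mod 7), so 1 ∈ ℤ_{77} has no preimage. Therefore ψ is not surjective.
Since ψ is not surjective, we find the least positive k with ψ(k) = ψ(0): this means 70k ≡ 0 (mod 77), i.e. 77 ∣ 70k. Since gcd(70, 77) = 7, dividing through by 7 this holds exactly when 11 ∣ 10k, and as gcd(10, 11) = 1, exactly when 11 ∣ k.
The smallest positive such k is 11.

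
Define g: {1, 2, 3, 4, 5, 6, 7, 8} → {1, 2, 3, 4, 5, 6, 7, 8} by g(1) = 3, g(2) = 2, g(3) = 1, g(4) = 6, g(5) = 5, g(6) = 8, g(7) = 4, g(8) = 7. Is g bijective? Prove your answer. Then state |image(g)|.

8

The values 3, 2, 1, 6, 5, 8, 4, 7 are a permutation of {1, 2, 3, 4, 5, 6, 7, 8}: each element appears exactly once.
So g is injective and surjective, hence bijective.
The image of g is {1, 2, 3, 4, 5, 6, 7, 8}, which has 8 elements.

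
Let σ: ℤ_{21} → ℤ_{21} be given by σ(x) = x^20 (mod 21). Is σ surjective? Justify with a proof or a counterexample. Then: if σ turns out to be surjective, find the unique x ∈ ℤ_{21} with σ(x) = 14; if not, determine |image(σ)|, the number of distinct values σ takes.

8

σ(2): Repeated squaring mod 21: 2^1 ≡ 2, 2^2 ≡ 2² = 4, 2^4 ≡ 4² = 16, 2^8 ≡ 16² = 256 ≡ 4, 2^16 ≡ 4² = 16. Since 20 = 16 + 4, 2^20 ≡ 16·16: 16·16 = 256 ≡ 4. So 2^20 ≡ 4 (mod 21).
σ(5): Repeated squaring mod 21: 5^1 ≡ 5, 5^2 ≡ 5² = 25 ≡ 4, 5^4 ≡ 4² = 16, 5^8 ≡ 16² = 256 ≡ 4, 5^16 ≡ 4² = 16. Since 20 = 16 + 4, 5^20 ≡ 16·16: 16·16 = 256 ≡ 4. So 5^20 ≡ 4 (mod 21).
So σ(2) = σ(5) = 4 while 2 ≠ 5, therefore σ is not injective.
A non-injective map from the 21-element set ℤ_{21} to itself takes at most 20 distinct values, so it cannot be surjective. Thus σ is not surjective.
Since σ is not surjective, we determine |image(σ)|. Computing x^20 mod 21 for each x (by repeated squaring, reducing mod 21 at every step), the values σ(0), σ(1), …, σ(20) are: 0, 1, 4, 9, 16, 4, 15, 7, 1, 18, 16, 16, 18, 1, 7, 15, 4, 16, 9, 4, 1.
The distinct values are {0, 1, 4, 7, 9, 15, 16, 18}; there are 8 of them.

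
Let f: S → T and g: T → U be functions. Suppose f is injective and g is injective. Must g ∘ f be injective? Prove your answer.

injective

Suppose (g ∘ f)(a) = (g ∘ f)(b), i.e. g(f(a)) = g(f(b)).
Since g is injective, f(a) = f(b). Since f is injective, a = b. Therefore g ∘ f is injective.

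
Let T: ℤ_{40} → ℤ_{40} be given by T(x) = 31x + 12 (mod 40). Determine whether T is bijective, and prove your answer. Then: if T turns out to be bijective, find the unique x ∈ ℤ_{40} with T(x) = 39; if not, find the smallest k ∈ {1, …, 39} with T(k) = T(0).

Recall that T is injective when T(a) = T(b) forces a = b.
If T(a) = T(b), then 31a ≡ 31b (mod 40). Because gcd(31, 40) = 1, we may cancel 31 to get a ≡ b (mod 40).
We now compute 31⁻¹ mod 40 explicitly. Euclid's algorithm: 40 = 1·31 + 9, 31 = 3·9 + 4, 9 = 2·4 + 1; back-substituting gives 1 = 31·31 − 24·40, so 31⁻¹ ≡ 31 (mod 40).
For any y ∈ ℤ_{40}, x = 31(y − 12) mod 40 satisfies T(x) = 31·31(y − 12) + 12 ≡ y (since 31·31 ≡ 1 mod 40). So every y has a preimage.
So T is bijective.
Since T is bijective, we compute T⁻¹(39): solve 31x + 12 ≡ 39 (mod 40), i.e. 31x ≡ 27 (mod 40).
Multiplying by 31⁻¹ = 31 gives x ≡ 31·27 = 837 = 20·40 + 37 ≡ 37 (mod 40).
Check: T(37) = 31·37 + 12 = 1159 = 28·40 + 39 ≡ 39 (mod 40).

37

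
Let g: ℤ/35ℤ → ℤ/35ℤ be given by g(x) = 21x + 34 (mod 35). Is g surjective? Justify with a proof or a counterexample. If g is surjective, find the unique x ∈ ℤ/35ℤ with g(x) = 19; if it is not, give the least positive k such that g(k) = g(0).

Since gcd(21, 35) = 7, we have 21x ≡ 0 (mod 7) for all x, so g(x) ≡ 6 (mod 7).
But 0 ≢ 6 (mod 7), so 0 ∈ ℤ/35ℤ has no preimage. Hence g is not surjective.
Since g is not surjective, we find the least positive k with g(k) = g(0): this means 21k ≡ 0 (mod 35), i.e. 35 ∣ 21k. Since gcd(21, 35) = 7, dividing through by 7 this holds exactly when 5 ∣ 3k, and as gcd(3, 5) = 1, exactly when 5 ∣ k.
The smallest positive such k is 5.

5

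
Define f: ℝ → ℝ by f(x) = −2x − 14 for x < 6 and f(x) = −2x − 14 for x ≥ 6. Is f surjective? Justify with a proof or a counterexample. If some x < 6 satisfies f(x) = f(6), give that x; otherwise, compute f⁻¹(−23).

9/2

Both pieces are strictly decreasing (slopes −2 and −2), so each is injective on its own interval.
The left piece maps (−∞, 6) onto (−26, ∞); the right piece maps [6, ∞) onto (−∞, −26].
These images together cover ℝ, so f is surjective.
Because the two images are disjoint, no x < 6 has f(x) = f(6), so we compute f⁻¹(−23): −23 lies in (−26, ∞), so solve −2x − 14 = −23: x = (−23 + 14)/(−2) = 9/2.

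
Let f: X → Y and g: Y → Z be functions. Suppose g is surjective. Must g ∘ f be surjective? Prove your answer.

No. Take X = {0}, Y = Z = {0, 1, 2, 3, 4}, f(0) = 0, and g = identity (surjective).
Then (g ∘ f)(0) = 0, and 4 ∈ Z has no preimage under g ∘ f, so g ∘ f is not surjective.

not surjective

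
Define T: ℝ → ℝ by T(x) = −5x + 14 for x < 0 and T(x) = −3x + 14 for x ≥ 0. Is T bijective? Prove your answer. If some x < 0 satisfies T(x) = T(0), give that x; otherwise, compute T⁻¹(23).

-9/5

Both pieces are strictly decreasing (slopes −5 and −3), so each is injective on its own interval.
The left piece maps (−∞, 0) onto (14, ∞); the right piece maps [0, ∞) onto (−∞, 14].
Since 14 = 14, the images partition ℝ: T is injective and surjective, hence bijective.
Because the two images are disjoint, no x < 0 has T(x) = T(0), so we compute T⁻¹(23): 23 lies in (14, ∞), so solve −5x + 14 = 23: x = (23 − 14)/(−5) = −9/5.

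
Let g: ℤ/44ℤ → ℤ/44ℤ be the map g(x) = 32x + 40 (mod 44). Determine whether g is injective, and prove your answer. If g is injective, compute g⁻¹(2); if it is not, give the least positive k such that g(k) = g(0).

11

By definition, g is injective if g(u) = g(v) implies u = v.
We have gcd(32, 44) = 4 > 1. Taking u = 0 and v = 11: g(0) = 40 and g(11) = 32·11 + 40 = 392 ≡ 40 (mod 44).
So g(0) = g(11) while 0 ≠ 11, therefore g is not injective.
Since g is not injective, we find the least positive k with g(k) = g(0): this means 32k ≡ 0 (mod 44), i.e. 44 ∣ 32k. Since gcd(32, 44) = 4, dividing through by 4 this holds exactly when 11 ∣ 8k, and as gcd(8, 11) = 1, exactly when 11 ∣ k.
The smallest positive such k is 11.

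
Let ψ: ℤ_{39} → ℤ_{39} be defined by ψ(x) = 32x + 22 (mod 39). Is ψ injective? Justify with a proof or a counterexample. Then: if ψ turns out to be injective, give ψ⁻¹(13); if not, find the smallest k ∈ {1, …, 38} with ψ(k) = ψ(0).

18

Suppose ψ(x_1) = ψ(x_2) in ℤ_{39}. Then 32x_1 + 22 ≡ 32x_2 + 22 (mod 39), hence 32(x_1 − x_2) ≡ 0 (mod 39).
Since gcd(32, 39) = 1, 32 is invertible modulo 39, therefore x_1 − x_2 ≡ 0 (mod 39), i.e. x_1 = x_2.
Hence ψ is injective.
We now compute 32⁻¹ mod 39 explicitly. Euclid's algorithm: 39 = 1·32 + 7, 32 = 4·7 + 4, 7 = 1·4 + 3, 4 = 1·3 + 1; back-substituting gives 1 = 11·32 − 9·39, so 32⁻¹ ≡ 11 (mod 39).
Since ψ is injective, we compute ψ⁻¹(13): solve 32x + 22 ≡ 13 (mod 39), i.e. 32x ≡ 30 (mod 39).
Multiplying by 32⁻¹ = 11 gives x ≡ 11·30 = 330 = 8·39 + 18 ≡ 18 (mod 39).
Check: ψ(18) = 32·18 + 22 = 598 = 15·39 + 13 ≡ 13 (mod 39).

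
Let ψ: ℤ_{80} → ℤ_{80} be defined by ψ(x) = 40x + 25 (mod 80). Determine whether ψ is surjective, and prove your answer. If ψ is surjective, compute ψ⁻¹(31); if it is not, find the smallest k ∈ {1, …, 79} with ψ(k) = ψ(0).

Since gcd(40, 80) = 40, we have 40x ≡ 0 (mod 40) for all x, so ψ(x) ≡ 25 (mod 40).
But 0 ≢ 25 (mod 40), so 0 ∈ ℤ_{80} has no preimage. Hence ψ is not surjective.
Since ψ is not surjective, we find the least positive k with ψ(k) = ψ(0): this means 40k ≡ 0 (mod 80), i.e. 80 ∣ 40k. Since gcd(40, 80) = 40, dividing through by 40 this holds exactly when 2 ∣ k.
The smallest positive such k is 2.

2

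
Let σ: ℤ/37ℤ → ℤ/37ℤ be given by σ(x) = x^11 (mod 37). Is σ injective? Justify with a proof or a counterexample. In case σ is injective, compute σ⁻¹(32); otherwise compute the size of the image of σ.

17

Since 37 is prime, the nonzero elements of ℤ/37ℤ form a cyclic group of order 36.
As gcd(11, 36) = 1, raising to the 11th power is a bijection on this group: if a^11 ≡ b^11 then (ab^{−1})^11 = 1, and the only element of order dividing gcd(11, 36) = 1 is 1, so a = b.
With σ(0) = 0 this makes σ injective on all of ℤ/37ℤ, hence bijective (finite equal-size domain and codomain). In particular σ is injective.
Since σ is injective, we find the preimage of 32. The inverse of x ↦ x^11 on (ℤ/37ℤ)^× is x ↦ x^23, because 11·23 = 253 = 7·36 + 1 ≡ 1 (mod 36) and x^{36} = 1 for x ≠ 0 (Fermat). So σ⁻¹(32) = 32^23 mod 37.
Repeated squaring mod 37: 32^1 ≡ 32, 32^2 ≡ 32² = 1024 ≡ 25, 32^4 ≡ 25² = 625 ≡ 33, 32^8 ≡ 33² = 1089 ≡ 16, 32^16 ≡ 16² = 256 ≡ 34. Since 23 = 16 + 4 + 2 + 1, 32^23 ≡ 34·33·25·32: 34·33 = 1122 ≡ 12, then 12·25 = 300 ≡ 4, then 4·32 = 128 ≡ 17. So 32^23 ≡ 17 (mod 37).
Hence σ⁻¹(32) = 17.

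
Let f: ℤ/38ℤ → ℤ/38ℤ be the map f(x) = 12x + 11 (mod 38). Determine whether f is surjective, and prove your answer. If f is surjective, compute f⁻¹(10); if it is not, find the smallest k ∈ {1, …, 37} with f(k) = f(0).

By definition, surjectivity means every element of the codomain has a preimage under f.
Since gcd(12, 38) = 2, we have 12x ≡ 0 (mod 2) for all x, so f(x) ≡ 1 (mod 2).
But 0 ≢ 1 (mod 2), so 0 ∈ ℤ/38ℤ has no preimage. Hence f is not surjective.
Since f is not surjective, we find the least positive k with f(k) = f(0): this means 12k ≡ 0 (mod 38), i.e. 38 ∣ 12k. Since gcd(12, 38) = 2, dividing through by 2 this holds exactly when 19 ∣ 6k, and as gcd(6, 19) = 1, exactly when 19 ∣ k.
The smallest positive such k is 19.

19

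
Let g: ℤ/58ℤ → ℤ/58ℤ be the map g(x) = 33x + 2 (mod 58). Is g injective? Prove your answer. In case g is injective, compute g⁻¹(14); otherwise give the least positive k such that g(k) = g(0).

32

By definition, g is injective if g(a) = g(b) implies a = b.
If g(a) = g(b), then 33a ≡ 33b (mod 58). Because gcd(33, 58) = 1, we may cancel 33 to get a ≡ b (mod 58).
Therefore g is injective.
We now compute 33⁻¹ mod 58 explicitly. Euclid's algorithm: 58 = 1·33 + 25, 33 = 1·25 + 8, 25 = 3·8 + 1; back-substituting gives 1 = 51·33 − 29·58, so 33⁻¹ ≡ 51 (mod 58).
Since g is injective, we find g⁻¹(14): we need 33x ≡ 14 − 2 ≡ 12 (mod 58). Using 33⁻¹ = 51: x ≡ 51·12 = 612 = 10·58 + 32, so x = 32.
Check: g(32) = 33·32 + 2 = 1058 = 18·58 + 14 ≡ 14 (mod 58).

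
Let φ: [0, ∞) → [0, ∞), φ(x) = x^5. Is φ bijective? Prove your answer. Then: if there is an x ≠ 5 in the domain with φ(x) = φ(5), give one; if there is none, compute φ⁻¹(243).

3

On [0, ∞), x ↦ x^5 is strictly increasing (injective) and for any y ∈ [0, ∞) the 5th root y^{1/5} lies in [0, ∞) (surjective). So φ is bijective.
Since x ↦ x^5 is strictly increasing on [0, ∞), it is injective there, so no x ≠ 5 in the domain has φ(x) = φ(5). We therefore compute φ⁻¹(243) = 243^{1/5} = 3 (indeed 3^5 = 243).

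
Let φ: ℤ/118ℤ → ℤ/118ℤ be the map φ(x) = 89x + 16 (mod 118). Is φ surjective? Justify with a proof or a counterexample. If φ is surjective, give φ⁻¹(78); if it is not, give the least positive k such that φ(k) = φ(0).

6

Since gcd(89, 118) = 1, 89 is invertible modulo 118. Euclid's algorithm: 118 = 1·89 + 29, 89 = 3·29 + 2, 29 = 14·2 + 1; back-substituting gives 1 = 61·89 − 46·118, so 89⁻¹ ≡ 61 (mod 118).
Then y ↦ 61(y − 16) is a two-sided inverse to φ, so every y ∈ ℤ/118ℤ has a preimage.
Thus φ is surjective.
Since φ is surjective, we compute φ⁻¹(78): solve 89x + 16 ≡ 78 (mod 118), i.e. 89x ≡ 62 (mod 118).
Multiplying by 89⁻¹ = 61 gives x ≡ 61·62 = 3782 = 32·118 + 6 ≡ 6 (mod 118).
Check: φ(6) = 89·6 + 16 = 550 = 4·118 + 78 ≡ 78 (mod 118).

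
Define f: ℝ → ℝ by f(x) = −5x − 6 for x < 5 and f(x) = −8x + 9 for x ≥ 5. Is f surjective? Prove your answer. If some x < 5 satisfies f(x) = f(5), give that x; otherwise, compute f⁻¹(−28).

22/5

Both pieces are strictly decreasing (slopes −5 and −8), so each is injective on its own interval.
The left piece maps (−∞, 5) onto (−31, ∞); the right piece maps [5, ∞) onto (−∞, −31].
These images together cover ℝ, so f is surjective.
Because the two images are disjoint, no x < 5 has f(x) = f(5), so we compute f⁻¹(−28): −28 lies in (−31, ∞), so solve −5x − 6 = −28: x = (−28 + 6)/(−5) = 22/5.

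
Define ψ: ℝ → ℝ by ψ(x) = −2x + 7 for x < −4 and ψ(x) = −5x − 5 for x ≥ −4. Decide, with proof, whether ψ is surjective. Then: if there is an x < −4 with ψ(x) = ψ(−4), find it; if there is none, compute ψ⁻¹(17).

-5

Both pieces are strictly decreasing (slopes −2 and −5), so each is injective on its own interval.
The left piece maps (−∞, −4) onto (15, ∞); the right piece maps [−4, ∞) onto (−∞, 15].
These images together cover ℝ, so ψ is surjective.
Because the two images are disjoint, no x < −4 has ψ(x) = ψ(−4), so we compute ψ⁻¹(17): 17 lies in (15, ∞), so solve −2x + 7 = 17: x = (17 − 7)/(−2) = −5.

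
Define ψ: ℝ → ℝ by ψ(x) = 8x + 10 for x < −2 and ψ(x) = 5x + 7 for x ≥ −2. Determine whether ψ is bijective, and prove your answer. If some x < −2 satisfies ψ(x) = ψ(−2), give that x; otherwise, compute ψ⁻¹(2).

Both pieces are strictly increasing (slopes 8 and 5), so each is injective on its own interval.
The left piece maps (−∞, −2) onto (−∞, −6); the right piece maps [−2, ∞) onto [−3, ∞).
The images leave a gap (−6 has no preimage), so ψ is not surjective, hence not bijective.
Because the two images are disjoint, no x < −2 has ψ(x) = ψ(−2), so we compute ψ⁻¹(2): 2 lies in [−3, ∞), so solve 5x + 7 = 2: x = (2 − 7)/5 = −1.

-1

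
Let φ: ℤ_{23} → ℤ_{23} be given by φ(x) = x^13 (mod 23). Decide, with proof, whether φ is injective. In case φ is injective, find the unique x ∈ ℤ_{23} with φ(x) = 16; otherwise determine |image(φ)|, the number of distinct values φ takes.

Since 23 is prime, the nonzero elements of ℤ_{23} form a cyclic group of order 22.
As gcd(13, 22) = 1, raising to the 13th power is a bijection on this group: if x_1^13 ≡ x_2^13 then (x_1x_2^{−1})^13 = 1, and the only element of order dividing gcd(13, 22) = 1 is 1, so x_1 = x_2.
With φ(0) = 0 this makes φ injective on all of ℤ_{23}, hence bijective (finite equal-size domain and codomain). In particular φ is injective.
Since φ is injective, we find the preimage of 16. The inverse of x ↦ x^13 on (ℤ_{23})^× is x ↦ x^17, because 13·17 = 221 = 10·22 + 1 ≡ 1 (mod 22) and x^{22} = 1 for x ≠ 0 (Fermat). So φ⁻¹(16) = 16^17 mod 23.
Repeated squaring mod 23: 16^1 ≡ 16, 16^2 ≡ 16² = 256 ≡ 3, 16^4 ≡ 3² = 9, 16^8 ≡ 9² = 81 ≡ 12, 16^16 ≡ 12² = 144 ≡ 6. Since 17 = 16 + 1, 16^17 ≡ 6·16: 6·16 = 96 ≡ 4. So 16^17 ≡ 4 (mod 23).
Hence φ⁻¹(16) = 4.

4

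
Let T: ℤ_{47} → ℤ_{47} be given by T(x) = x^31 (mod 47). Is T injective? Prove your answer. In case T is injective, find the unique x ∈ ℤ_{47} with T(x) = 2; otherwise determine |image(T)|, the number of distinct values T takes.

Since 47 is prime, the nonzero elements of ℤ_{47} form a cyclic group of order 46.
As gcd(31, 46) = 1, raising to the 31st power is a bijection on this group: if u^31 ≡ v^31 then (uv^{−1})^31 = 1, and the only element of order dividing gcd(31, 46) = 1 is 1, so u = v.
With T(0) = 0 this makes T injective on all of ℤ_{47}, hence bijective (finite equal-size domain and codomain). In particular T is injective.
Since T is injective, we find the preimage of 2. The inverse of x ↦ x^31 on (ℤ_{47})^× is x ↦ x^3, because 31·3 = 93 = 2·46 + 1 ≡ 1 (mod 46) and x^{46} = 1 for x ≠ 0 (Fermat). So T⁻¹(2) = 2^3 mod 47.
Repeated squaring mod 47: 2^1 ≡ 2, 2^2 ≡ 2² = 4. Since 3 = 2 + 1, 2^3 ≡ 4·2: 4·2 = 8. So 2^3 ≡ 8 (mod 47).
Hence T⁻¹(2) = 8.

8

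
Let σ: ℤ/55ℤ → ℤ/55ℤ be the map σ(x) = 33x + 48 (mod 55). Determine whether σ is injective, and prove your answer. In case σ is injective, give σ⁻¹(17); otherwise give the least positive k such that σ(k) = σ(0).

5

We have gcd(33, 55) = 11 > 1. Taking x_1 = 0 and x_2 = 5: σ(0) = 48 and σ(5) = 33·5 + 48 = 213 ≡ 48 (mod 55).
So σ(0) = σ(5) while 0 ≠ 5, therefore σ is not injective.
Since σ is not injective, we find the least positive k with σ(k) = σ(0): this means 33k ≡ 0 (mod 55), i.e. 55 ∣ 33k. Since gcd(33, 55) = 11, dividing through by 11 this holds exactly when 5 ∣ 3k, and as gcd(3, 5) = 1, exactly when 5 ∣ k.
The smallest positive such k is 5.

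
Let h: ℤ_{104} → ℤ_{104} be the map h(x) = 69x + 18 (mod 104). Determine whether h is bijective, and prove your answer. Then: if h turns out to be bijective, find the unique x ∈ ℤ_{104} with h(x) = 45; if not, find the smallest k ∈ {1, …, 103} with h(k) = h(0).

If h(a) = h(b), then 69a ≡ 69b (mod 104). Because gcd(69, 104) = 1, we may cancel 69 to get a ≡ b (mod 104).
We now compute 69⁻¹ mod 104 explicitly. Euclid's algorithm: 104 = 1·69 + 35, 69 = 1·35 + 34, 35 = 1·34 + 1; back-substituting gives 1 = 101·69 − 67·104, so 69⁻¹ ≡ 101 (mod 104).
For any y ∈ ℤ_{104}, x = 101(y − 18) mod 104 satisfies h(x) = 69·101(y − 18) + 18 ≡ y (since 69·101 ≡ 1 mod 104). So every y has a preimage.
Hence h is bijective.
Since h is bijective, we compute h⁻¹(45): solve 69x + 18 ≡ 45 (mod 104), i.e. 69x ≡ 27 (mod 104).
Multiplying by 69⁻¹ = 101 gives x ≡ 101·27 = 2727 = 26·104 + 23 ≡ 23 (mod 104).
Check: h(23) = 69·23 + 18 = 1605 = 15·104 + 45 ≡ 45 (mod 104).

23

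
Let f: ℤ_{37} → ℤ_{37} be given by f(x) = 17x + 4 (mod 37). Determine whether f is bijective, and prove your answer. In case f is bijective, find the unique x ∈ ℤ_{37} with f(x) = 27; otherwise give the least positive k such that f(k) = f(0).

34

If f(s) = f(t), then 17s ≡ 17t (mod 37). Because gcd(17, 37) = 1, we may cancel 17 to get s ≡ t (mod 37).
We now compute 17⁻¹ mod 37 explicitly. Euclid's algorithm: 37 = 2·17 + 3, 17 = 5·3 + 2, 3 = 1·2 + 1; back-substituting gives 1 = 24·17 − 11·37, so 17⁻¹ ≡ 24 (mod 37).
For any y ∈ ℤ_{37}, x = 24(y − 4) mod 37 satisfies f(x) = 17·24(y − 4) + 4 ≡ y (since 17·24 ≡ 1 mod 37). So every y has a preimage.
Hence f is bijective.
Since f is bijective, we find f⁻¹(27): we need 17x ≡ 27 − 4 ≡ 23 (mod 37). Using 17⁻¹ = 24: x ≡ 24·23 = 552 = 14·37 + 34, so x = 34.
Check: f(34) = 17·34 + 4 = 582 = 15·37 + 27 ≡ 27 (mod 37).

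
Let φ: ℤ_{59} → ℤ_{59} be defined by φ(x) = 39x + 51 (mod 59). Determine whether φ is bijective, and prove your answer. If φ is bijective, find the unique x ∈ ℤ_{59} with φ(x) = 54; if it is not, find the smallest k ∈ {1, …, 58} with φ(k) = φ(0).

50

Recall that φ is injective if φ(a) = φ(b) implies a = b.
Suppose φ(a) = φ(b) in ℤ_{59}. Then 39a + 51 ≡ 39b + 51 (mod 59), hence 39(a − b) ≡ 0 (mod 59).
Since gcd(39, 59) = 1, 39 is invertible modulo 59, so a − b ≡ 0 (mod 59), i.e. a = b.
We now compute 39⁻¹ mod 59 explicitly. Euclid's algorithm: 59 = 1·39 + 20, 39 = 1·20 + 19, 20 = 1·19 + 1; back-substituting gives 1 = 56·39 − 37·59, so 39⁻¹ ≡ 56 (mod 59).
For any y ∈ ℤ_{59}, x = 56(y − 51) mod 59 satisfies φ(x) = 39·56(y − 51) + 51 ≡ y (since 39·56 ≡ 1 mod 59). So every y has a preimage.
So φ is bijective.
Since φ is bijective, we compute φ⁻¹(54): solve 39x + 51 ≡ 54 (mod 59), i.e. 39x ≡ 3 (mod 59).
Multiplying by 39⁻¹ = 56 gives x ≡ 56·3 = 168 = 2·59 + 50 ≡ 50 (mod 59).
Check: φ(50) = 39·50 + 51 = 2001 = 33·59 + 54 ≡ 54 (mod 59).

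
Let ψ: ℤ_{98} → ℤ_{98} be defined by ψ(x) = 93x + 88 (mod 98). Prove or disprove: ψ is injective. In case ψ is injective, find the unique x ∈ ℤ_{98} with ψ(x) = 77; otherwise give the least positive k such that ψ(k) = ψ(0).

Suppose ψ(u) = ψ(v) in ℤ_{98}. Then 93u + 88 ≡ 93v + 88 (mod 98), so 93(u − v) ≡ 0 (mod 98).
Since gcd(93, 98) = 1, 93 is invertible modulo 98, hence u − v ≡ 0 (mod 98), i.e. u = v.
Therefore ψ is injective.
We now compute 93⁻¹ mod 98 explicitly. Euclid's algorithm: 98 = 1·93 + 5, 93 = 18·5 + 3, 5 = 1·3 + 2, 3 = 1·2 + 1; back-substituting gives 1 = 39·93 − 37·98, so 93⁻¹ ≡ 39 (mod 98).
Since ψ is injective, we compute ψ⁻¹(77): solve 93x + 88 ≡ 77 (mod 98), i.e. 93x ≡ 87 (mod 98).
Multiplying by 93⁻¹ = 39 gives x ≡ 39·87 = 3393 = 34·98 + 61 ≡ 61 (mod 98).
Check: ψ(61) = 93·61 + 88 = 5761 = 58·98 + 77 ≡ 77 (mod 98).

61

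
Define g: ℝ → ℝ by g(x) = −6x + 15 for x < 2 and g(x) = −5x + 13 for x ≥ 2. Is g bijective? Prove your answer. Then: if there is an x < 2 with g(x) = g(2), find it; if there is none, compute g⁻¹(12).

1/2

Both pieces are strictly decreasing (slopes −6 and −5), so each is injective on its own interval.
The left piece maps (−∞, 2) onto (3, ∞); the right piece maps [2, ∞) onto (−∞, 3].
Since 3 = 3, the images partition ℝ: g is injective and surjective, hence bijective.
Because the two images are disjoint, no x < 2 has g(x) = g(2), so we compute g⁻¹(12): 12 lies in (3, ∞), so solve −6x + 15 = 12: x = (12 − 15)/(−6) = 1/2.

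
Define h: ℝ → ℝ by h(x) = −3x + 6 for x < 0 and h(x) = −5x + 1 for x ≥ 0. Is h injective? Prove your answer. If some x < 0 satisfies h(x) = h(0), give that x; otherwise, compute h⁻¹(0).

1/5

Both pieces are strictly decreasing (slopes −3 and −5), so each is injective on its own interval.
The left piece maps (−∞, 0) onto (6, ∞); the right piece maps [0, ∞) onto (−∞, 1].
These images are disjoint, so no value is attained by both pieces. Hence h is injective.
Because the two images are disjoint, no x < 0 has h(x) = h(0), so we compute h⁻¹(0): 0 lies in (−∞, 1], so solve −5x + 1 = 0: x = (0 − 1)/(−5) = 1/5.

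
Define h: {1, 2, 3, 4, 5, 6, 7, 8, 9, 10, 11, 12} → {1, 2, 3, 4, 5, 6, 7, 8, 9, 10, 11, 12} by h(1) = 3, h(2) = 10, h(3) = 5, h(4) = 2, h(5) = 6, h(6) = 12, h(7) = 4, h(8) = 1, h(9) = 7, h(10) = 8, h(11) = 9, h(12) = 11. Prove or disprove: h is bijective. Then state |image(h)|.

The values 3, 10, 5, 2, 6, 12, 4, 1, 7, 8, 9, 11 are a permutation of {1, 2, 3, 4, 5, 6, 7, 8, 9, 10, 11, 12}: each element appears exactly once.
So h is injective and surjective, hence bijective.
The image of h is {1, 2, 3, 4, 5, 6, 7, 8, 9, 10, 11, 12}, which has 12 elements.

12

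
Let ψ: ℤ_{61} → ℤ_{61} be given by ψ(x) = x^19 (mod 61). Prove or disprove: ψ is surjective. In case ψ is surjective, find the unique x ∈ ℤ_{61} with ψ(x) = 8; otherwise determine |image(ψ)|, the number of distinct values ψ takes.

Since 61 is prime, the nonzero elements of ℤ_{61} form a cyclic group of order 60.
As gcd(19, 60) = 1, raising to the 19th power is a bijection on this group: if s^19 ≡ t^19 then (st^{−1})^19 = 1, and the only element of order dividing gcd(19, 60) = 1 is 1, so s = t.
With ψ(0) = 0 this makes ψ injective on all of ℤ_{61}, hence bijective (finite equal-size domain and codomain). In particular ψ is surjective.
Since ψ is surjective, we find the preimage of 8. The inverse of x ↦ x^19 on (ℤ_{61})^× is x ↦ x^19, because 19·19 = 361 = 6·60 + 1 ≡ 1 (mod 60) and x^{60} = 1 for x ≠ 0 (Fermat). So ψ⁻¹(8) = 8^19 mod 61.
Repeated squaring mod 61: 8^1 ≡ 8, 8^2 ≡ 8² = 64 ≡ 3, 8^4 ≡ 3² = 9, 8^8 ≡ 9² = 81 ≡ 20, 8^16 ≡ 20² = 400 ≡ 34. Since 19 = 16 + 2 + 1, 8^19 ≡ 34·3·8: 34·3 = 102 ≡ 41, then 41·8 = 328 ≡ 23. So 8^19 ≡ 23 (mod 61).
Hence ψ⁻¹(8) = 23.

23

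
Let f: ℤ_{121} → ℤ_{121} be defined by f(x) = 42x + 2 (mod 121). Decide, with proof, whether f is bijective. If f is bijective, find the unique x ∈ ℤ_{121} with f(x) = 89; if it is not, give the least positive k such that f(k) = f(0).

28

Recall: f is injective if f(u) = f(v) implies u = v.
Suppose f(u) = f(v) in ℤ_{121}. Then 42u + 2 ≡ 42v + 2 (mod 121), therefore 42(u − v) ≡ 0 (mod 121).
Since gcd(42, 121) = 1, 42 is invertible modulo 121, hence u − v ≡ 0 (mod 121), i.e. u = v.
We now compute 42⁻¹ mod 121 explicitly. Euclid's algorithm: 121 = 2·42 + 37, 42 = 1·37 + 5, 37 = 7·5 + 2, 5 = 2·2 + 1; back-substituting gives 1 = 49·42 − 17·121, so 42⁻¹ ≡ 49 (mod 121).
For any y ∈ ℤ_{121}, x = 49(y − 2) mod 121 satisfies f(x) = 42·49(y − 2) + 2 ≡ y (since 42·49 ≡ 1 mod 121). So every y has a preimage.
So f is bijective.
Since f is bijective, we compute f⁻¹(89): solve 42x + 2 ≡ 89 (mod 121), i.e. 42x ≡ 87 (mod 121).
Multiplying by 42⁻¹ = 49 gives x ≡ 49·87 = 4263 = 35·121 + 28 ≡ 28 (mod 121).
Check: f(28) = 42·28 + 2 = 1178 = 9·121 + 89 ≡ 89 (mod 121).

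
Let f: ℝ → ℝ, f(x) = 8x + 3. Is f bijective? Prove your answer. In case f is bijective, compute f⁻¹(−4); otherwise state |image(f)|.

Suppose f(a) = f(b). Then 8a + 3 = 8b + 3, thus 8a = 8b, thus a = b.
For any y ∈ ℝ, x = (y − 3)/8 satisfies f(x) = y.
Therefore f is bijective.
Since f is bijective, we compute f⁻¹(−4) = (−4 − 3)/8 = −7/8.

-7/8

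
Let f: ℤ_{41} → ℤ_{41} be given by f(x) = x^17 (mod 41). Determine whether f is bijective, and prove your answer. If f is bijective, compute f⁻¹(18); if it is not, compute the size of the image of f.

10

Since 41 is prime, the nonzero elements of ℤ_{41} form a cyclic group of order 40.
As gcd(17, 40) = 1, raising to the 17th power is a bijection on this group: if a^17 ≡ b^17 then (ab^{−1})^17 = 1, and the only element of order dividing gcd(17, 40) = 1 is 1, so a = b.
With f(0) = 0 this makes f injective on all of ℤ_{41}, hence bijective (finite equal-size domain and codomain). In particular f is bijective.
Since f is bijective, we find the preimage of 18. The inverse of x ↦ x^17 on (ℤ_{41})^× is x ↦ x^33, because 17·33 = 561 = 14·40 + 1 ≡ 1 (mod 40) and x^{40} = 1 for x ≠ 0 (Fermat). So f⁻¹(18) = 18^33 mod 41.
Repeated squaring mod 41: 18^1 ≡ 18, 18^2 ≡ 18² = 324 ≡ 37, 18^4 ≡ 37² = 1369 ≡ 16, 18^8 ≡ 16² = 256 ≡ 10, 18^16 ≡ 10² = 100 ≡ 18, 18^32 ≡ 18² = 324 ≡ 37. Since 33 = 32 + 1, 18^33 ≡ 37·18: 37·18 = 666 ≡ 10. So 18^33 ≡ 10 (mod 41).
Hence f⁻¹(18) = 10.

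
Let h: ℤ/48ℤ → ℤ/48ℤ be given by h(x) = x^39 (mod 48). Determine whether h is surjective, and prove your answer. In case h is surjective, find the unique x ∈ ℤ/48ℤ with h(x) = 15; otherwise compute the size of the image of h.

27

h(0) = 0^39 = 0.
h(6): Repeated squaring mod 48: 6^1 ≡ 6, 6^2 ≡ 6² = 36, 6^4 ≡ 36² = 1296 ≡ 0, 6^8 ≡ 0² = 0, 6^16 ≡ 0² = 0, 6^32 ≡ 0² = 0. Since 39 = 32 + 4 + 2 + 1, 6^39 ≡ 0·0·36·6: 0·0 = 0, then 0·36 = 0, then 0·6 = 0. So 6^39 ≡ 0 (mod 48).
So h(0) = h(6) = 0 while 0 ≠ 6, therefore h is not injective.
A non-injective map from the 48-element set ℤ/48ℤ to itself takes at most 47 distinct values, so it cannot be surjective. Therefore h is not surjective.
Since h is not surjective, we determine |image(h)|. Computing x^39 mod 48 for each x (by repeated squaring, reducing mod 48 at every step), the values h(0), h(1), …, h(47) are: 0, 1, 32, 27, 16, 29, 0, 7, 32, 9, 16, 35, 0, 37, 32, 15, 16, 17, 0, 43, 32, 45, 16, 23, 0, 25, 32, 3, 16, 5, 0, 31, 32, 33, 16, 11, 0, 13, 32, 39, 16, 41, 0, 19, 32, 21, 16, 47.
The distinct values are {0, 1, 3, 5, 7, 9, 11, 13, 15, 16, 17, 19, 21, 23, 25, 27, 29, 31, 32, 33, 35, 37, 39, 41, 43, 45, 47}; there are 27 of them.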